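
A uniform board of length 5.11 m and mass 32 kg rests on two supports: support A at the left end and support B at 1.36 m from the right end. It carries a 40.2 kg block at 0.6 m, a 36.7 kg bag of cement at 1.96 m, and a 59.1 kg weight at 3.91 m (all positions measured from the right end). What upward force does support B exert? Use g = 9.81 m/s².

R_B ≈ 1180 N

Take moments about support A.
Beam weight: 32 × 9.81 = 313.9 N down at 2.555 m → arm 2.555 m, τ = 313.9 × 2.555 = 802 N·m clockwise.
Block: 40.2 × 9.81 = 394.4 N down at 0.6 m → arm 4.51 m, τ = 394.4 × 4.51 = 1779 N·m clockwise.
Bag of cement: 36.7 × 9.81 = 360 N down at 1.96 m → arm 3.15 m, τ = 360 × 3.15 = 1134 N·m clockwise.
Weight: 59.1 × 9.81 = 579.8 N down at 3.91 m → arm 1.2 m, τ = 579.8 × 1.2 = 695.8 N·m clockwise.
Net load moment about support A = 4411 N·m clockwise.
Reaction R at support B is upward at 1.36 m, arm 3.75 m → moment R × 3.75 counterclockwise.
Setting net torque to zero: R × 3.75 = 4411 → R = 1180 N.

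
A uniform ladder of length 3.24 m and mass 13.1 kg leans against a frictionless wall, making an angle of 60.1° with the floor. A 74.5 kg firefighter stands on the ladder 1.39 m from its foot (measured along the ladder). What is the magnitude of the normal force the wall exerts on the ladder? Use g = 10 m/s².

N_wall ≈ 221 N

About the foot of the ladder:
Ladder weight 13.1×10 = 131 N acts at 1.62 m along the ladder; its horizontal arm is 1.62·cos60.1° = 0.8076 m → τ = 105.8 N·m clockwise.
Firefighter: 74.5×10 = 745 N at 1.39 m → arm 0.6929 m → τ = 516.2 N·m clockwise.
Wall normal N acts horizontally at the top; its moment arm is the height L sinθ = 3.24·sin60.1° = 2.809 m, counterclockwise.
Balancing moments: N × 2.809 = 622, giving N = 221 N.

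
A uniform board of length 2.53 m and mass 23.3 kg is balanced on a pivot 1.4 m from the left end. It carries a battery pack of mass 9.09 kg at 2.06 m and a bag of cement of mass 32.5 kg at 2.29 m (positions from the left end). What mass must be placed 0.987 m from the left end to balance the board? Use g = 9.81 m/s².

m ≈ 76.9 kg

Taking torques about the pivot (at 1.4 m from the left end):
Beam weight: 23.3 × 9.81 = 228.6 N down at 1.265 m → arm 0.135 m, τ = 228.6 × 0.135 = 30.86 N·m counterclockwise.
Battery pack: 9.09 × 9.81 = 89.17 N down at 2.06 m → arm 0.66 m, τ = 89.17 × 0.66 = 58.85 N·m clockwise.
Bag of cement: 32.5 × 9.81 = 318.8 N down at 2.29 m → arm 0.89 m, τ = 318.8 × 0.89 = 283.7 N·m clockwise.
Net moment of known loads = 311.7 N·m clockwise.
An unknown mass m at 0.987 m has arm 0.413 m; its moment is m·g·0.413 counterclockwise.
For rotational equilibrium, m × 9.81 × 0.413 = 311.7, so m = 311.7 / (9.81 × 0.413) = 76.9 kg.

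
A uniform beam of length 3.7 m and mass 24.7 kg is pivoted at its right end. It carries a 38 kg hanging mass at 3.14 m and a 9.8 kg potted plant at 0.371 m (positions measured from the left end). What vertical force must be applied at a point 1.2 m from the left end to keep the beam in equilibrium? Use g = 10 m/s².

Sum moments about the right end (the unknown pivot reaction has zero arm there).
Beam weight: 24.7 × 10 = 247 N down at 1.85 m → arm 1.85 m, τ = 247 × 1.85 = 457 N·m counterclockwise.
Hanging mass: 38 × 10 = 380 N down at 3.14 m → arm 0.56 m, τ = 380 × 0.56 = 212.8 N·m counterclockwise.
Potted plant: 9.8 × 10 = 98 N down at 0.371 m → arm 3.329 m, τ = 98 × 3.329 = 326.2 N·m counterclockwise.
Net moment of the loads = 996 N·m counterclockwise.
The upward force F acts at a point 1.2 m from the left end, arm 2.5 m, giving F × 2.5 clockwise.
Setting net torque to zero: F × 2.5 = 996 → F = 996 / 2.5 = 398 N.

F ≈ 398 N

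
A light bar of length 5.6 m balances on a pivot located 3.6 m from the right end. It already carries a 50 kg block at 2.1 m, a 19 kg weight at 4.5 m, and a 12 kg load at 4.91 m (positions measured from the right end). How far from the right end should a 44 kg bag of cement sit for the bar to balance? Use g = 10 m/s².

Sum moments about the pivot (at 3.6 m from the right end) (the support reaction has zero arm there).
Block: 50 × 10 = 500 N down at 2.1 m → arm 1.5 m, τ = 500 × 1.5 = 750 N·m clockwise.
Weight: 19 × 10 = 190 N down at 4.5 m → arm 0.9 m, τ = 190 × 0.9 = 171 N·m counterclockwise.
Load: 12 × 10 = 120 N down at 4.91 m → arm 1.31 m, τ = 120 × 1.31 = 157.2 N·m counterclockwise.
Net moment of existing loads = 421.8 N·m clockwise.
The bag of cement weighs 44 × 10 = 440 N and must supply an equal counterclockwise moment, so its lever arm about the pivot is 421.8 / 440 = 0.959 m.
That puts it at 3.6 + 0.959 = 4.56 m from the right end.

x ≈ 4.56 m from the right end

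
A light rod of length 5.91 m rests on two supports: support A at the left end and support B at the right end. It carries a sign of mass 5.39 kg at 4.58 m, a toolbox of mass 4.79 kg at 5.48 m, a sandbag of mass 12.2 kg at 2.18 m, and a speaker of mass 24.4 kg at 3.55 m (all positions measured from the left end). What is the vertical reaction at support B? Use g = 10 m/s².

R_B ≈ 278 N

Choose support A as the axis so its reaction then has zero moment arm.
Sign: 5.39 × 10 = 53.9 N down at 4.58 m → arm 4.58 m, τ = 53.9 × 4.58 = 246.9 N·m clockwise.
Toolbox: 4.79 × 10 = 47.9 N down at 5.48 m → arm 5.48 m, τ = 47.9 × 5.48 = 262.5 N·m clockwise.
Sandbag: 12.2 × 10 = 122 N down at 2.18 m → arm 2.18 m, τ = 122 × 2.18 = 266 N·m clockwise.
Speaker: 24.4 × 10 = 244 N down at 3.55 m → arm 3.55 m, τ = 244 × 3.55 = 866.2 N·m clockwise.
Net load moment about support A = 1642 N·m clockwise.
Reaction R at support B is upward at 5.91 m, arm 5.91 m → moment R × 5.91 counterclockwise.
For rotational equilibrium, R × 5.91 = 1642, so R = 278 N.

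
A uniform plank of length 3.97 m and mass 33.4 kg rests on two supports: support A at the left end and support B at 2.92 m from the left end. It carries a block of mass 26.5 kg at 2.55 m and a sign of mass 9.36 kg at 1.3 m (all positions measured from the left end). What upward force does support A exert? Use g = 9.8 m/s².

Sum moments about support B (its reaction then has zero moment arm).
Beam weight: 33.4 × 9.8 = 327.3 N down at 1.985 m → arm 0.935 m, τ = 327.3 × 0.935 = 306 N·m counterclockwise.
Block: 26.5 × 9.8 = 259.7 N down at 2.55 m → arm 0.37 m, τ = 259.7 × 0.37 = 96.09 N·m counterclockwise.
Sign: 9.36 × 9.8 = 91.73 N down at 1.3 m → arm 1.62 m, τ = 91.73 × 1.62 = 148.6 N·m counterclockwise.
Net load moment about support B = 550.7 N·m counterclockwise.
Reaction R at support A is upward at 0 m, arm 2.92 m → moment R × 2.92 clockwise.
Στ = 0 ⇒ R × 2.92 = 550.7 ⇒ R = 189 N.

R_A ≈ 189 N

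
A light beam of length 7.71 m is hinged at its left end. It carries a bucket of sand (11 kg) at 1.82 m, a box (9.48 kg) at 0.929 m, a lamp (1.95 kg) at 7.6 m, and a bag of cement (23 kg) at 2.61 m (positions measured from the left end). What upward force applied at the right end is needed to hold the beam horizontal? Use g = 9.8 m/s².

F ≈ 132 N

Taking torques about the left end:
Bucket of sand: 11 × 9.8 = 107.8 N down at 1.82 m → arm 1.82 m, τ = 107.8 × 1.82 = 196.2 N·m clockwise.
Box: 9.48 × 9.8 = 92.9 N down at 0.929 m → arm 0.929 m, τ = 92.9 × 0.929 = 86.3 N·m clockwise.
Lamp: 1.95 × 9.8 = 19.11 N down at 7.6 m → arm 7.6 m, τ = 19.11 × 7.6 = 145.2 N·m clockwise.
Bag of cement: 23 × 9.8 = 225.4 N down at 2.61 m → arm 2.61 m, τ = 225.4 × 2.61 = 588.3 N·m clockwise.
Net moment of the loads = 1016 N·m clockwise.
The upward force F acts at the right end, arm 7.71 m, giving F × 7.71 counterclockwise.
For rotational equilibrium, F × 7.71 = 1016, so F = 1016 / 7.71 = 132 N.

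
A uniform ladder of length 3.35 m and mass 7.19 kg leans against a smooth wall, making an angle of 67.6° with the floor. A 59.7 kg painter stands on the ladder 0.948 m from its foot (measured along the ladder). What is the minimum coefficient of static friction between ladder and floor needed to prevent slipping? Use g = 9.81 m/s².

μ_min ≈ 0.126

Taking torques about the foot of the ladder:
Ladder weight 7.19×9.81 = 70.53 N acts at 1.675 m along the ladder; its horizontal arm is 1.675·cos67.6° = 0.6383 m → τ = 45.02 N·m clockwise.
Painter: 59.7×9.81 = 585.7 N at 0.948 m → arm 0.3613 m → τ = 211.6 N·m clockwise.
Wall normal N acts horizontally at the top; its moment arm is the height L sinθ = 3.35·sin67.6° = 3.097 m, counterclockwise.
For rotational equilibrium, N × 3.097 = 256.6, so N = 82.85 N.
ΣFx = 0 ⇒ f = N_wall = 82.85 N. ΣFy = 0 ⇒ N_floor = 656.2 N.
μ_min = f / N_floor = 82.85 / 656.2 = 0.126.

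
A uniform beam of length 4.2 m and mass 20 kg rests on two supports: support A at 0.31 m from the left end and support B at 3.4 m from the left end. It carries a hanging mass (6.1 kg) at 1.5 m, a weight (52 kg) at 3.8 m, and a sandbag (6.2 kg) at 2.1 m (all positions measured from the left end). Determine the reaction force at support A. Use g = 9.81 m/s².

About support B:
Beam weight: 20 × 9.81 = 196.2 N down at 2.1 m → arm 1.3 m, τ = 196.2 × 1.3 = 255.1 N·m counterclockwise.
Hanging mass: 6.1 × 9.81 = 59.84 N down at 1.5 m → arm 1.9 m, τ = 59.84 × 1.9 = 113.7 N·m counterclockwise.
Weight: 52 × 9.81 = 510.1 N down at 3.8 m → arm 0.4 m, τ = 510.1 × 0.4 = 204 N·m clockwise.
Sandbag: 6.2 × 9.81 = 60.82 N down at 2.1 m → arm 1.3 m, τ = 60.82 × 1.3 = 79.07 N·m counterclockwise.
Net load moment about support B = 243.9 N·m counterclockwise.
Reaction R at support A is upward at 0.31 m, arm 3.09 m → moment R × 3.09 clockwise.
Στ = 0 ⇒ R × 3.09 = 243.9 ⇒ R = 78.9 N.

R_A ≈ 78.9 N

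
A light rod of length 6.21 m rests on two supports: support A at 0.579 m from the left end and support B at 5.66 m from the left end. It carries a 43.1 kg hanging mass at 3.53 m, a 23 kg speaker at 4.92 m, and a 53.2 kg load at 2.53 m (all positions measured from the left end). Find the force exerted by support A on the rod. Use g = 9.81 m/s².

Sum moments about support B (its reaction then has zero moment arm).
Hanging mass: 43.1 × 9.81 = 422.8 N down at 3.53 m → arm 2.13 m, τ = 422.8 × 2.13 = 900.6 N·m counterclockwise.
Speaker: 23 × 9.81 = 225.6 N down at 4.92 m → arm 0.74 m, τ = 225.6 × 0.74 = 166.9 N·m counterclockwise.
Load: 53.2 × 9.81 = 521.9 N down at 2.53 m → arm 3.13 m, τ = 521.9 × 3.13 = 1634 N·m counterclockwise.
Net load moment about support B = 2702 N·m counterclockwise.
Reaction R at support A is upward at 0.579 m, arm 5.081 m → moment R × 5.081 clockwise.
Στ = 0 ⇒ R × 5.081 = 2702 ⇒ R = 532 N.

R_A ≈ 532 N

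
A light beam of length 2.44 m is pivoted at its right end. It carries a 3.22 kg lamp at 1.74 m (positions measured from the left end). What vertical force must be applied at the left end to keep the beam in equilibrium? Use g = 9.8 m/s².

F ≈ 9.05 N

Take moments about the right end.
Lamp: 3.22 × 9.8 = 31.56 N down at 1.74 m → arm 0.7 m, τ = 31.56 × 0.7 = 22.09 N·m counterclockwise.
Net moment of the loads = 22.09 N·m counterclockwise.
The upward force F acts at the left end, arm 2.44 m, giving F × 2.44 clockwise.
Balancing moments: F × 2.44 = 22.09, giving F = 22.09 / 2.44 = 9.05 N.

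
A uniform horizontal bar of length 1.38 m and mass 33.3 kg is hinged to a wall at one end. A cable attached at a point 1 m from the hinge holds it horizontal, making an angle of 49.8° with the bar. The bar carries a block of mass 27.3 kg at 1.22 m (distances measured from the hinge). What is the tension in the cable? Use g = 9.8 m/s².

T ≈ 722 N

Choose the hinge as the axis so the unknown hinge reaction has zero arm there.
Beam weight: 33.3 × 9.8 = 326.3 N down at 0.69 m → arm 0.69 m, τ = 326.3 × 0.69 = 225.1 N·m clockwise.
Block: 27.3 × 9.8 = 267.5 N down at 1.22 m → arm 1.22 m, τ = 267.5 × 1.22 = 326.3 N·m clockwise.
Total clockwise load moment = 551.4 N·m.
The cable tension T acts at 1 m; only its component perpendicular to the bar, T sinθ, produces torque. sin 49.8° = 0.7638.
Στ = 0 ⇒ T × 1 × 0.7638 = 551.4 ⇒ T = 551.4 / 0.7638 = 722 N.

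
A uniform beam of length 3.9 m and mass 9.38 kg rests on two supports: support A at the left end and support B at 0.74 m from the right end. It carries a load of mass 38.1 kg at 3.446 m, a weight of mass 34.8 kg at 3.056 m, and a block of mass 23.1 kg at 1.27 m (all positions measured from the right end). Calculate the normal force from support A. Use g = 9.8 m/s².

R_A ≈ 643 N

Sum moments about support B (its reaction then has zero moment arm).
Beam weight: 9.38 × 9.8 = 91.92 N down at 1.95 m → arm 1.21 m, τ = 91.92 × 1.21 = 111.2 N·m counterclockwise.
Load: 38.1 × 9.8 = 373.4 N down at 3.446 m → arm 2.706 m, τ = 373.4 × 2.706 = 1010 N·m counterclockwise.
Weight: 34.8 × 9.8 = 341 N down at 3.056 m → arm 2.316 m, τ = 341 × 2.316 = 789.8 N·m counterclockwise.
Block: 23.1 × 9.8 = 226.4 N down at 1.27 m → arm 0.53 m, τ = 226.4 × 0.53 = 120 N·m counterclockwise.
Net load moment about support B = 2031 N·m counterclockwise.
Reaction R at support A is upward at 3.9 m, arm 3.16 m → moment R × 3.16 clockwise.
Setting net torque to zero: R × 3.16 = 2031 → R = 643 N.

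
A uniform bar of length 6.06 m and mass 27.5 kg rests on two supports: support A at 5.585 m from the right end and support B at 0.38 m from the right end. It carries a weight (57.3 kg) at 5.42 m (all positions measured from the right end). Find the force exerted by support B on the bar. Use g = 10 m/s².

Choose support A as the axis so its reaction then has zero moment arm.
Beam weight: 27.5 × 10 = 275 N down at 3.03 m → arm 2.555 m, τ = 275 × 2.555 = 702.6 N·m clockwise.
Weight: 57.3 × 10 = 573 N down at 5.42 m → arm 0.165 m, τ = 573 × 0.165 = 94.55 N·m clockwise.
Net load moment about support A = 797.1 N·m clockwise.
Reaction R at support B is upward at 0.38 m, arm 5.205 m → moment R × 5.205 counterclockwise.
Balancing moments: R × 5.205 = 797.1, giving R = 153 N.

R_B ≈ 153 N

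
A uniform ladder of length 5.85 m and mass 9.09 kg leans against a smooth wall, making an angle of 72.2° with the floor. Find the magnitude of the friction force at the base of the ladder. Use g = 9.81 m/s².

About the foot of the ladder:
Ladder weight 9.09×9.81 = 89.17 N acts at 2.925 m along the ladder; its horizontal arm is 2.925·cos72.2° = 0.8942 m → τ = 79.74 N·m clockwise.
Wall normal N acts horizontally at the top; its moment arm is the height L sinθ = 5.85·sin72.2° = 5.57 m, counterclockwise.
Balancing moments: N × 5.57 = 79.74, giving N = 14.3 N.
ΣFx = 0: friction at the foot balances the wall's push, so f = N_wall = 14.3 N.

f ≈ 14.3 N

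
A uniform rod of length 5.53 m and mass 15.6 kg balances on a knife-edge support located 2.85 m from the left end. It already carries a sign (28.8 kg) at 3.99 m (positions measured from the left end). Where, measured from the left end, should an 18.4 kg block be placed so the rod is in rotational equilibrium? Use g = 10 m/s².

x ≈ 1.14 m from the left end

Sum moments about the knife-edge support (at 2.85 m from the left end) (the support reaction has zero arm there).
Beam weight: 15.6 × 10 = 156 N down at 2.765 m → arm 0.085 m, τ = 156 × 0.085 = 13.26 N·m counterclockwise.
Sign: 28.8 × 10 = 288 N down at 3.99 m → arm 1.14 m, τ = 288 × 1.14 = 328.3 N·m clockwise.
Net moment of existing loads = 315 N·m clockwise.
The block weighs 18.4 × 10 = 184 N and must supply an equal counterclockwise moment, so its lever arm about the knife-edge support is 315 / 184 = 1.71 m.
That puts it at 2.85 − 1.71 = 1.14 m from the left end.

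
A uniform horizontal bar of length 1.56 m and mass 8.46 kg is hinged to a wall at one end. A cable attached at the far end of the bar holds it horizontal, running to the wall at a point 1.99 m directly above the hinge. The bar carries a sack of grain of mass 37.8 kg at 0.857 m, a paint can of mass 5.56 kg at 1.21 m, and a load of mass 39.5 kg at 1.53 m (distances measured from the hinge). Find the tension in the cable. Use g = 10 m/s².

T ≈ 865 N

Sum moments about the hinge (the unknown hinge reaction has zero arm there).
Beam weight: 8.46 × 10 = 84.6 N down at 0.78 m → arm 0.78 m, τ = 84.6 × 0.78 = 65.99 N·m clockwise.
Sack of grain: 37.8 × 10 = 378 N down at 0.857 m → arm 0.857 m, τ = 378 × 0.857 = 323.9 N·m clockwise.
Paint can: 5.56 × 10 = 55.6 N down at 1.21 m → arm 1.21 m, τ = 55.6 × 1.21 = 67.28 N·m clockwise.
Load: 39.5 × 10 = 395 N down at 1.53 m → arm 1.53 m, τ = 395 × 1.53 = 604.4 N·m clockwise.
Total clockwise load moment = 1062 N·m.
The cable tension T acts at 1.56 m; only its component perpendicular to the bar, T sinθ, produces torque. sinθ = h/√(h²+d²) = 1.99/√(1.99²+1.56²) = 0.787.
For rotational equilibrium, T × 1.56 × 0.787 = 1062, so T = 1062 / 1.228 = 865 N.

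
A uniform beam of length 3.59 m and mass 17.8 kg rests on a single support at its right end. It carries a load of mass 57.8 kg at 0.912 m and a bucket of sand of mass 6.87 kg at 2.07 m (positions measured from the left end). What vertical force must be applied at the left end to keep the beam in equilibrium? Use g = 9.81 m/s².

Choose the right end as the axis so the unknown pivot reaction has zero arm there.
Beam weight: 17.8 × 9.81 = 174.6 N down at 1.795 m → arm 1.795 m, τ = 174.6 × 1.795 = 313.4 N·m counterclockwise.
Load: 57.8 × 9.81 = 567 N down at 0.912 m → arm 2.678 m, τ = 567 × 2.678 = 1518 N·m counterclockwise.
Bucket of sand: 6.87 × 9.81 = 67.39 N down at 2.07 m → arm 1.52 m, τ = 67.39 × 1.52 = 102.4 N·m counterclockwise.
Net moment of the loads = 1934 N·m counterclockwise.
The upward force F acts at the left end, arm 3.59 m, giving F × 3.59 clockwise.
For rotational equilibrium, F × 3.59 = 1934, so F = 1934 / 3.59 = 539 N.

F ≈ 539 N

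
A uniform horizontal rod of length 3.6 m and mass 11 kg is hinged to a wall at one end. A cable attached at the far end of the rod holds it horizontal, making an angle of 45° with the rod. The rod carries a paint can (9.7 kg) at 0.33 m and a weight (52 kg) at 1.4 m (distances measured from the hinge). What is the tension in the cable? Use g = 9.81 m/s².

T ≈ 369 N

Take moments about the hinge.
Beam weight: 11 × 9.81 = 107.9 N down at 1.8 m → arm 1.8 m, τ = 107.9 × 1.8 = 194.2 N·m clockwise.
Paint can: 9.7 × 9.81 = 95.16 N down at 0.33 m → arm 0.33 m, τ = 95.16 × 0.33 = 31.4 N·m clockwise.
Weight: 52 × 9.81 = 510.1 N down at 1.4 m → arm 1.4 m, τ = 510.1 × 1.4 = 714.1 N·m clockwise.
Total clockwise load moment = 939.7 N·m.
The cable tension T acts at 3.6 m; only its component perpendicular to the rod, T sinθ, produces torque. sin 45° = 0.7071.
For rotational equilibrium, T × 3.6 × 0.7071 = 939.7, so T = 939.7 / 2.546 = 369 N.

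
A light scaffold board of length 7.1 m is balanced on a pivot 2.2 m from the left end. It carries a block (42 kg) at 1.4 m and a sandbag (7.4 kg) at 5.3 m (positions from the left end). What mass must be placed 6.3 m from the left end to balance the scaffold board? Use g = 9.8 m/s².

m ≈ 2.6 kg

Sum moments about the pivot (at 2.2 m from the left end) (the support reaction has zero arm there).
Block: 42 × 9.8 = 411.6 N down at 1.4 m → arm 0.8 m, τ = 411.6 × 0.8 = 329.3 N·m counterclockwise.
Sandbag: 7.4 × 9.8 = 72.52 N down at 5.3 m → arm 3.1 m, τ = 72.52 × 3.1 = 224.8 N·m clockwise.
Net moment of known loads = 104.5 N·m counterclockwise.
An unknown mass m at 6.3 m has arm 4.1 m; its moment is m·g·4.1 clockwise.
Balancing moments: m × 9.8 × 4.1 = 104.5, giving m = 104.5 / (9.8 × 4.1) = 2.6 kg.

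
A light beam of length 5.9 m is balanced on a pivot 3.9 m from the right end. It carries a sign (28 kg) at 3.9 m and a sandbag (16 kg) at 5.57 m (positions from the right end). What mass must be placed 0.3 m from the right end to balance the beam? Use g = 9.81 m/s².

Sum moments about the pivot (at 3.9 m from the right end) (the support reaction has zero arm there).
Sign: acts at the pivot, moment arm 0 → no torque.
Sandbag: 16 × 9.81 = 157 N down at 5.57 m → arm 1.67 m, τ = 157 × 1.67 = 262.2 N·m counterclockwise.
Net moment of known loads = 262.2 N·m counterclockwise.
An unknown mass m at 0.3 m has arm 3.6 m; its moment is m·g·3.6 clockwise.
Στ = 0 ⇒ m × 9.81 × 3.6 = 262.2 ⇒ m = 262.2 / (9.81 × 3.6) = 7.42 kg.

m ≈ 7.42 kg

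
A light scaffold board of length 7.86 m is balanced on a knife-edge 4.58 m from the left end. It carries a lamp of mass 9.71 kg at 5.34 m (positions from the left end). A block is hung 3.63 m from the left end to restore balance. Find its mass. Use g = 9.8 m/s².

Sum moments about the knife-edge (at 4.58 m from the left end) (the support reaction has zero arm there).
Lamp: 9.71 × 9.8 = 95.16 N down at 5.34 m → arm 0.76 m, τ = 95.16 × 0.76 = 72.32 N·m clockwise.
Net moment of known loads = 72.32 N·m clockwise.
An unknown mass m at 3.63 m has arm 0.95 m; its moment is m·g·0.95 counterclockwise.
Στ = 0 ⇒ m × 9.8 × 0.95 = 72.32 ⇒ m = 72.32 / (9.8 × 0.95) = 7.77 kg.

m ≈ 7.77 kg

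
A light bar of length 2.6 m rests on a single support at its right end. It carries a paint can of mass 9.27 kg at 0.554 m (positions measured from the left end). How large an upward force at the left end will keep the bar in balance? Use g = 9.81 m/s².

F ≈ 71.6 N

Choose the right end as the axis so the unknown pivot reaction has zero arm there.
Paint can: 9.27 × 9.81 = 90.94 N down at 0.554 m → arm 2.046 m, τ = 90.94 × 2.046 = 186.1 N·m counterclockwise.
Net moment of the loads = 186.1 N·m counterclockwise.
The upward force F acts at the left end, arm 2.6 m, giving F × 2.6 clockwise.
Setting net torque to zero: F × 2.6 = 186.1 → F = 186.1 / 2.6 = 71.6 N.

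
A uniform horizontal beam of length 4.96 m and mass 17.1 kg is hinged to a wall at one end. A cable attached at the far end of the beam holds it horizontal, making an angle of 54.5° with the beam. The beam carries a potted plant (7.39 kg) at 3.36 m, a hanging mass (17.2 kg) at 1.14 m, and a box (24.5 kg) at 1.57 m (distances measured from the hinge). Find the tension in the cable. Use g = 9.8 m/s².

Taking torques about the hinge:
Beam weight: 17.1 × 9.8 = 167.6 N down at 2.48 m → arm 2.48 m, τ = 167.6 × 2.48 = 415.6 N·m clockwise.
Potted plant: 7.39 × 9.8 = 72.42 N down at 3.36 m → arm 3.36 m, τ = 72.42 × 3.36 = 243.3 N·m clockwise.
Hanging mass: 17.2 × 9.8 = 168.6 N down at 1.14 m → arm 1.14 m, τ = 168.6 × 1.14 = 192.2 N·m clockwise.
Box: 24.5 × 9.8 = 240.1 N down at 1.57 m → arm 1.57 m, τ = 240.1 × 1.57 = 377 N·m clockwise.
Total clockwise load moment = 1228 N·m.
The cable tension T acts at 4.96 m; only its component perpendicular to the beam, T sinθ, produces torque. sin 54.5° = 0.8141.
Setting net torque to zero: T × 4.96 × 0.8141 = 1228 → T = 1228 / 4.038 = 304 N.

T ≈ 304 N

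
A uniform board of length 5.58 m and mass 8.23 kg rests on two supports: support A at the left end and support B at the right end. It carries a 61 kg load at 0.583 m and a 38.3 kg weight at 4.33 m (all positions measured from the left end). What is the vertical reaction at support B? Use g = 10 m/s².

R_B ≈ 402 N

Sum moments about support A (its reaction then has zero moment arm).
Beam weight: 8.23 × 10 = 82.3 N down at 2.79 m → arm 2.79 m, τ = 82.3 × 2.79 = 229.6 N·m clockwise.
Load: 61 × 10 = 610 N down at 0.583 m → arm 0.583 m, τ = 610 × 0.583 = 355.6 N·m clockwise.
Weight: 38.3 × 10 = 383 N down at 4.33 m → arm 4.33 m, τ = 383 × 4.33 = 1658 N·m clockwise.
Net load moment about support A = 2243 N·m clockwise.
Reaction R at support B is upward at 5.58 m, arm 5.58 m → moment R × 5.58 counterclockwise.
Setting net torque to zero: R × 5.58 = 2243 → R = 402 N.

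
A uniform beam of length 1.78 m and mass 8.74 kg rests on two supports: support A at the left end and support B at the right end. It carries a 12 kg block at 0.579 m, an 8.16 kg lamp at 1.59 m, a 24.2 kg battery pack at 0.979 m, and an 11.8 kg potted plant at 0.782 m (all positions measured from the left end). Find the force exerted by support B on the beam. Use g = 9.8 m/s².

R_B ≈ 334 N

Take moments about support A.
Beam weight: 8.74 × 9.8 = 85.65 N down at 0.89 m → arm 0.89 m, τ = 85.65 × 0.89 = 76.23 N·m clockwise.
Block: 12 × 9.8 = 117.6 N down at 0.579 m → arm 0.579 m, τ = 117.6 × 0.579 = 68.09 N·m clockwise.
Lamp: 8.16 × 9.8 = 79.97 N down at 1.59 m → arm 1.59 m, τ = 79.97 × 1.59 = 127.2 N·m clockwise.
Battery pack: 24.2 × 9.8 = 237.2 N down at 0.979 m → arm 0.979 m, τ = 237.2 × 0.979 = 232.2 N·m clockwise.
Potted plant: 11.8 × 9.8 = 115.6 N down at 0.782 m → arm 0.782 m, τ = 115.6 × 0.782 = 90.4 N·m clockwise.
Net load moment about support A = 594.1 N·m clockwise.
Reaction R at support B is upward at 1.78 m, arm 1.78 m → moment R × 1.78 counterclockwise.
Setting net torque to zero: R × 1.78 = 594.1 → R = 334 N.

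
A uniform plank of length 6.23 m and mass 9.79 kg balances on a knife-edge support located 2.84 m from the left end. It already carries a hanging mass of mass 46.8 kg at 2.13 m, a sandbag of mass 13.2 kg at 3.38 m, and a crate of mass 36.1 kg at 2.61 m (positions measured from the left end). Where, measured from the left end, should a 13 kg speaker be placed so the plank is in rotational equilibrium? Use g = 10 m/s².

x ≈ 5.28 m from the left end

About the knife-edge support (at 2.84 m from the left end):
Beam weight: 9.79 × 10 = 97.9 N down at 3.115 m → arm 0.275 m, τ = 97.9 × 0.275 = 26.92 N·m clockwise.
Hanging mass: 46.8 × 10 = 468 N down at 2.13 m → arm 0.71 m, τ = 468 × 0.71 = 332.3 N·m counterclockwise.
Sandbag: 13.2 × 10 = 132 N down at 3.38 m → arm 0.54 m, τ = 132 × 0.54 = 71.28 N·m clockwise.
Crate: 36.1 × 10 = 361 N down at 2.61 m → arm 0.23 m, τ = 361 × 0.23 = 83.03 N·m counterclockwise.
Net moment of existing loads = 317.1 N·m counterclockwise.
The speaker weighs 13 × 10 = 130 N and must supply an equal clockwise moment, so its lever arm about the knife-edge support is 317.1 / 130 = 2.44 m.
That puts it at 2.84 + 2.44 = 5.28 m from the left end.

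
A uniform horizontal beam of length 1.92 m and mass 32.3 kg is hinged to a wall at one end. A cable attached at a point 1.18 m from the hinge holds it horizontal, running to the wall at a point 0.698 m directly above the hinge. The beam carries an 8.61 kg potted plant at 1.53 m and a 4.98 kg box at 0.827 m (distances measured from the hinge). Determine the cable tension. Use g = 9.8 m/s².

T ≈ 788 N

Sum moments about the hinge (the unknown hinge reaction has zero arm there).
Beam weight: 32.3 × 9.8 = 316.5 N down at 0.96 m → arm 0.96 m, τ = 316.5 × 0.96 = 303.8 N·m clockwise.
Potted plant: 8.61 × 9.8 = 84.38 N down at 1.53 m → arm 1.53 m, τ = 84.38 × 1.53 = 129.1 N·m clockwise.
Box: 4.98 × 9.8 = 48.8 N down at 0.827 m → arm 0.827 m, τ = 48.8 × 0.827 = 40.36 N·m clockwise.
Total clockwise load moment = 473.3 N·m.
The cable tension T acts at 1.18 m; only its component perpendicular to the beam, T sinθ, produces torque. sinθ = h/√(h²+d²) = 0.698/√(0.698²+1.18²) = 0.5091.
Balancing moments: T × 1.18 × 0.5091 = 473.3, giving T = 473.3 / 0.6007 = 788 N.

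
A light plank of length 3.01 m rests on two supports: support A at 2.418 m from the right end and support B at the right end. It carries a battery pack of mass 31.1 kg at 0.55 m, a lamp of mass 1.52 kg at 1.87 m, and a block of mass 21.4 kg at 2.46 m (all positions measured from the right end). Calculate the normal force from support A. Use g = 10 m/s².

Take moments about support B.
Battery pack: 31.1 × 10 = 311 N down at 0.55 m → arm 0.55 m, τ = 311 × 0.55 = 171.1 N·m counterclockwise.
Lamp: 1.52 × 10 = 15.2 N down at 1.87 m → arm 1.87 m, τ = 15.2 × 1.87 = 28.42 N·m counterclockwise.
Block: 21.4 × 10 = 214 N down at 2.46 m → arm 2.46 m, τ = 214 × 2.46 = 526.4 N·m counterclockwise.
Net load moment about support B = 725.9 N·m counterclockwise.
Reaction R at support A is upward at 2.418 m, arm 2.418 m → moment R × 2.418 clockwise.
Στ = 0 ⇒ R × 2.418 = 725.9 ⇒ R = 300 N.

R_A ≈ 300 N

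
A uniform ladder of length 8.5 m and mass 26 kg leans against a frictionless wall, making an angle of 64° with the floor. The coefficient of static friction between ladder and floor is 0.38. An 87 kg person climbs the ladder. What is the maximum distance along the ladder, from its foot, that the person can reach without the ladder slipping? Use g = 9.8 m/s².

Taking torques about the foot of the ladder:
Ladder weight 26×9.8 = 254.8 N acts at 4.25 m along the ladder; its horizontal arm is 4.25·cos64° = 1.863 m → τ = 474.7 N·m clockwise.
Person weight 87×9.8 = 852.6 N at distance d → arm d·cos64° → τ = 852.6·d·0.4384 clockwise.
Wall normal N at the top has arm L sinθ = 7.64 m counterclockwise, so Στ = 0 gives N·7.64 = 474.7 + 373.8·d.
ΣFy = 0 ⇒ N_floor = 1107 N, so the maximum friction is μ_s·N_floor = 0.38×1107 = 420.7 N. ΣFx = 0 ⇒ N_wall = f, so at the slipping point N = 420.7 N.
Substituting: 420.7×7.64 = 474.7 + 373.8·d ⇒ d = (3214 − 474.7) / 373.8 = 7.33 m.

d ≈ 7.33 m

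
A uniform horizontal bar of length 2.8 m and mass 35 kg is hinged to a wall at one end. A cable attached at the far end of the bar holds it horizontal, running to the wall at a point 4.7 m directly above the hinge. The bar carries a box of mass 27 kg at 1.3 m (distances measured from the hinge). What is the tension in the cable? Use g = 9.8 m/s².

T ≈ 343 N

Choose the hinge as the axis so the unknown hinge reaction has zero arm there.
Beam weight: 35 × 9.8 = 343 N down at 1.4 m → arm 1.4 m, τ = 343 × 1.4 = 480.2 N·m clockwise.
Box: 27 × 9.8 = 264.6 N down at 1.3 m → arm 1.3 m, τ = 264.6 × 1.3 = 344 N·m clockwise.
Total clockwise load moment = 824.2 N·m.
The cable tension T acts at 2.8 m; only its component perpendicular to the bar, T sinθ, produces torque. sinθ = h/√(h²+d²) = 4.7/√(4.7²+2.8²) = 0.8591.
Στ = 0 ⇒ T × 2.8 × 0.8591 = 824.2 ⇒ T = 824.2 / 2.405 = 343 N.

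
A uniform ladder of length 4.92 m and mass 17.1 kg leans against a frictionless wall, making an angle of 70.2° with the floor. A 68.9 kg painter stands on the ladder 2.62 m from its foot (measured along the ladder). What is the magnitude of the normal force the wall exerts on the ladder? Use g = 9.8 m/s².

N_wall ≈ 160 N

Taking torques about the foot of the ladder:
Ladder weight 17.1×9.8 = 167.6 N acts at 2.46 m along the ladder; its horizontal arm is 2.46·cos70.2° = 0.8333 m → τ = 139.7 N·m clockwise.
Painter: 68.9×9.8 = 675.2 N at 2.62 m → arm 0.8875 m → τ = 599.2 N·m clockwise.
Wall normal N acts horizontally at the top; its moment arm is the height L sinθ = 4.92·sin70.2° = 4.629 m, counterclockwise.
Στ = 0 ⇒ N × 4.629 = 738.9 ⇒ N = 160 N.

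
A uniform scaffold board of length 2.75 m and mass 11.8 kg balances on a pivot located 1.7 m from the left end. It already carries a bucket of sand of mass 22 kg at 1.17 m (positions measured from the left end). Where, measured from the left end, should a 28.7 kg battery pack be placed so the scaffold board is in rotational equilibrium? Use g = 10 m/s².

Sum moments about the pivot (at 1.7 m from the left end) (the support reaction has zero arm there).
Beam weight: 11.8 × 10 = 118 N down at 1.375 m → arm 0.325 m, τ = 118 × 0.325 = 38.35 N·m counterclockwise.
Bucket of sand: 22 × 10 = 220 N down at 1.17 m → arm 0.53 m, τ = 220 × 0.53 = 116.6 N·m counterclockwise.
Net moment of existing loads = 154.9 N·m counterclockwise.
The battery pack weighs 28.7 × 10 = 287 N and must supply an equal clockwise moment, so its lever arm about the pivot is 154.9 / 287 = 0.54 m.
That puts it at 1.7 + 0.54 = 2.24 m from the left end.

x ≈ 2.24 m from the left end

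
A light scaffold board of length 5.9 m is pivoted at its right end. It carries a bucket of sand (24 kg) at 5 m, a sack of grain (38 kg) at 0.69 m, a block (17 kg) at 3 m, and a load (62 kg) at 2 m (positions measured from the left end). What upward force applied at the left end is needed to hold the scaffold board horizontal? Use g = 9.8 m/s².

About the right end:
Bucket of sand: 24 × 9.8 = 235.2 N down at 5 m → arm 0.9 m, τ = 235.2 × 0.9 = 211.7 N·m counterclockwise.
Sack of grain: 38 × 9.8 = 372.4 N down at 0.69 m → arm 5.21 m, τ = 372.4 × 5.21 = 1940 N·m counterclockwise.
Block: 17 × 9.8 = 166.6 N down at 3 m → arm 2.9 m, τ = 166.6 × 2.9 = 483.1 N·m counterclockwise.
Load: 62 × 9.8 = 607.6 N down at 2 m → arm 3.9 m, τ = 607.6 × 3.9 = 2370 N·m counterclockwise.
Net moment of the loads = 5005 N·m counterclockwise.
The upward force F acts at the left end, arm 5.9 m, giving F × 5.9 clockwise.
Στ = 0 ⇒ F × 5.9 = 5005 ⇒ F = 5005 / 5.9 = 848 N.

F ≈ 848 N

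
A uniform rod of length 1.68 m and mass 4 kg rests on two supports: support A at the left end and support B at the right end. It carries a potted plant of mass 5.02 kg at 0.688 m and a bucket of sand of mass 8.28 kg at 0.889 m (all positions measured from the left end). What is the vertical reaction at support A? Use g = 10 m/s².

R_A ≈ 88.6 N

Take moments about support B.
Beam weight: 4 × 10 = 40 N down at 0.84 m → arm 0.84 m, τ = 40 × 0.84 = 33.6 N·m counterclockwise.
Potted plant: 5.02 × 10 = 50.2 N down at 0.688 m → arm 0.992 m, τ = 50.2 × 0.992 = 49.8 N·m counterclockwise.
Bucket of sand: 8.28 × 10 = 82.8 N down at 0.889 m → arm 0.791 m, τ = 82.8 × 0.791 = 65.49 N·m counterclockwise.
Net load moment about support B = 148.9 N·m counterclockwise.
Reaction R at support A is upward at 0 m, arm 1.68 m → moment R × 1.68 clockwise.
For rotational equilibrium, R × 1.68 = 148.9, so R = 88.6 N.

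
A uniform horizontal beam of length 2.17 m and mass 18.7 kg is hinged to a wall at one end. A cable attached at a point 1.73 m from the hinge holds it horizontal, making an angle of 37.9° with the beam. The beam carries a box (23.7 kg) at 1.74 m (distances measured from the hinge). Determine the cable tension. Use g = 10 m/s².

T ≈ 579 N

Sum moments about the hinge (the unknown hinge reaction has zero arm there).
Beam weight: 18.7 × 10 = 187 N down at 1.085 m → arm 1.085 m, τ = 187 × 1.085 = 202.9 N·m clockwise.
Box: 23.7 × 10 = 237 N down at 1.74 m → arm 1.74 m, τ = 237 × 1.74 = 412.4 N·m clockwise.
Total clockwise load moment = 615.3 N·m.
The cable tension T acts at 1.73 m; only its component perpendicular to the beam, T sinθ, produces torque. sin 37.9° = 0.6143.
Στ = 0 ⇒ T × 1.73 × 0.6143 = 615.3 ⇒ T = 615.3 / 1.063 = 579 N.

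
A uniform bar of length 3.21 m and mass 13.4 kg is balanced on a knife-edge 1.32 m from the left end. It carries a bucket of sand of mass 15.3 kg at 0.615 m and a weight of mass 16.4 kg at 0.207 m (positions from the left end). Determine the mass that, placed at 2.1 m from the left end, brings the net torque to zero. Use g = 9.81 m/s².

m ≈ 32.3 kg

About the knife-edge (at 1.32 m from the left end):
Beam weight: 13.4 × 9.81 = 131.5 N down at 1.605 m → arm 0.285 m, τ = 131.5 × 0.285 = 37.48 N·m clockwise.
Bucket of sand: 15.3 × 9.81 = 150.1 N down at 0.615 m → arm 0.705 m, τ = 150.1 × 0.705 = 105.8 N·m counterclockwise.
Weight: 16.4 × 9.81 = 160.9 N down at 0.207 m → arm 1.113 m, τ = 160.9 × 1.113 = 179.1 N·m counterclockwise.
Net moment of known loads = 247.4 N·m counterclockwise.
An unknown mass m at 2.1 m has arm 0.78 m; its moment is m·g·0.78 clockwise.
For rotational equilibrium, m × 9.81 × 0.78 = 247.4, so m = 247.4 / (9.81 × 0.78) = 32.3 kg.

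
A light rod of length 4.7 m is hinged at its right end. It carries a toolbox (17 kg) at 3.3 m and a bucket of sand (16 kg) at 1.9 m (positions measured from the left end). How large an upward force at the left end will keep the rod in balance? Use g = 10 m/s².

F ≈ 146 N

About the right end:
Toolbox: 17 × 10 = 170 N down at 3.3 m → arm 1.4 m, τ = 170 × 1.4 = 238 N·m counterclockwise.
Bucket of sand: 16 × 10 = 160 N down at 1.9 m → arm 2.8 m, τ = 160 × 2.8 = 448 N·m counterclockwise.
Net moment of the loads = 686 N·m counterclockwise.
The upward force F acts at the left end, arm 4.7 m, giving F × 4.7 clockwise.
For rotational equilibrium, F × 4.7 = 686, so F = 686 / 4.7 = 146 N.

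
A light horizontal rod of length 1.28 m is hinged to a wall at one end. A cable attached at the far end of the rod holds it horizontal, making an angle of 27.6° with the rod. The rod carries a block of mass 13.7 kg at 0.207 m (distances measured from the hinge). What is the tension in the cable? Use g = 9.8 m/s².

T ≈ 46.9 N

Choose the hinge as the axis so the unknown hinge reaction has zero arm there.
Block: 13.7 × 9.8 = 134.3 N down at 0.207 m → arm 0.207 m, τ = 134.3 × 0.207 = 27.8 N·m clockwise.
Total clockwise load moment = 27.8 N·m.
The cable tension T acts at 1.28 m; only its component perpendicular to the rod, T sinθ, produces torque. sin 27.6° = 0.4633.
Balancing moments: T × 1.28 × 0.4633 = 27.8, giving T = 27.8 / 0.593 = 46.9 N.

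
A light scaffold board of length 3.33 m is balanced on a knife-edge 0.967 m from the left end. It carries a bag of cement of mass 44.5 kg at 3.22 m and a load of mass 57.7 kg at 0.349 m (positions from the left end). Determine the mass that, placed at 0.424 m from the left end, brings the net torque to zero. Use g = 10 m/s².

Sum moments about the knife-edge (at 0.967 m from the left end) (the support reaction has zero arm there).
Bag of cement: 44.5 × 10 = 445 N down at 3.22 m → arm 2.253 m, τ = 445 × 2.253 = 1003 N·m clockwise.
Load: 57.7 × 10 = 577 N down at 0.349 m → arm 0.618 m, τ = 577 × 0.618 = 356.6 N·m counterclockwise.
Net moment of known loads = 646.4 N·m clockwise.
An unknown mass m at 0.424 m has arm 0.543 m; its moment is m·g·0.543 counterclockwise.
Balancing moments: m × 10 × 0.543 = 646.4, giving m = 646.4 / (10 × 0.543) = 119 kg.

m ≈ 119 kg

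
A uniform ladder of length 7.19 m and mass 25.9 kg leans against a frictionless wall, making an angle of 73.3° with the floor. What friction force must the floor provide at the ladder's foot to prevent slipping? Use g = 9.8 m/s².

About the foot of the ladder:
Ladder weight 25.9×9.8 = 253.8 N acts at 3.595 m along the ladder; its horizontal arm is 3.595·cos73.3° = 1.033 m → τ = 262.2 N·m clockwise.
Wall normal N acts horizontally at the top; its moment arm is the height L sinθ = 7.19·sin73.3° = 6.887 m, counterclockwise.
Setting net torque to zero: N × 6.887 = 262.2 → N = 38.1 N.
ΣFx = 0: friction at the foot balances the wall's push, so f = N_wall = 38.1 N.

f ≈ 38.1 N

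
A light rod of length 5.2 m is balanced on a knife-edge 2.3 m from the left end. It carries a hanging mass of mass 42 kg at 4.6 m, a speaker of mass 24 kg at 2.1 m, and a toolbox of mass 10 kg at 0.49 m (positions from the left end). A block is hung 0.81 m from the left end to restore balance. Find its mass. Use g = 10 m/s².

m ≈ 49.5 kg

Taking torques about the knife-edge (at 2.3 m from the left end):
Hanging mass: 42 × 10 = 420 N down at 4.6 m → arm 2.3 m, τ = 420 × 2.3 = 966 N·m clockwise.
Speaker: 24 × 10 = 240 N down at 2.1 m → arm 0.2 m, τ = 240 × 0.2 = 48 N·m counterclockwise.
Toolbox: 10 × 10 = 100 N down at 0.49 m → arm 1.81 m, τ = 100 × 1.81 = 181 N·m counterclockwise.
Net moment of known loads = 737 N·m clockwise.
An unknown mass m at 0.81 m has arm 1.49 m; its moment is m·g·1.49 counterclockwise.
For rotational equilibrium, m × 10 × 1.49 = 737, so m = 737 / (10 × 1.49) = 49.5 kg.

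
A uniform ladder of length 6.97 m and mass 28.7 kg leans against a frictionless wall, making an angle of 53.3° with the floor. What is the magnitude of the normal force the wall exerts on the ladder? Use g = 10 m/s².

Take moments about the foot of the ladder.
Ladder weight 28.7×10 = 287 N acts at 3.485 m along the ladder; its horizontal arm is 3.485·cos53.3° = 2.083 m → τ = 597.8 N·m clockwise.
Wall normal N acts horizontally at the top; its moment arm is the height L sinθ = 6.97·sin53.3° = 5.588 m, counterclockwise.
Setting net torque to zero: N × 5.588 = 597.8 → N = 107 N.

N_wall ≈ 107 N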